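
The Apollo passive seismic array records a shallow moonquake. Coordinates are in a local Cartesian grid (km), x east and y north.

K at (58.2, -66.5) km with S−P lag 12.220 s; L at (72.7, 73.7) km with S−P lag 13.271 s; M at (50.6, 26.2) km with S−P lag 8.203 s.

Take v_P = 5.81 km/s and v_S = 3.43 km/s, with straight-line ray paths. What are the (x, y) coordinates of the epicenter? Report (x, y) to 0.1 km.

Distance from S−P lag: d = Δt · v_P v_S / (v_P − v_S) = Δt · (5.81·3.43)/(5.81−3.43) ≈ 8.3732·Δt.
So d_K = 102.32, d_L = 111.12, d_M = 68.69 km.
Circle about each station: (x − 58.2)² + (y + 66.5)² = 102.32²; (x − 72.7)² + (y − 73.7)² = 111.12²; (x − 50.6)² + (y − 26.2)² = 68.69².
Subtracting pairs of circle equations eliminates x²+y² and gives linear equations (the radical axes):
29.0 x + 280.4 y = 1029.22
-15.2 x + 185.4 y = 1188.38
Solving the 2×2 system: x ≈ -14.8, y ≈ 5.2 km.
Check against K (with the unrounded x, y): √((x − 58.2)²+(y + 66.5)²) = 102.30 ≈ 102.32 km. ✓

(-14.8, 5.2)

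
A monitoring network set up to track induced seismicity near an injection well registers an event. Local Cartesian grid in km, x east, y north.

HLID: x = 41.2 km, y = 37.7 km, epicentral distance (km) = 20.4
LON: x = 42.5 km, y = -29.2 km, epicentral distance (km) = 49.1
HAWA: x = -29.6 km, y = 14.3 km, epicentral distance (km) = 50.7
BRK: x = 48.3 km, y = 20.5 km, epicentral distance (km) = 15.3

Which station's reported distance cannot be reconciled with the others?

HAWA

Solve using three stations at a time. Using HLID, LON, BRK (subtract circle equations pairwise → linear system) gives (x, y) ≈ (33.1, 19.0).
Distances from that point to each station vs reported:
  HLID: calculated 20.4 vs reported 20.4 → residual 0.0 km
  LON: calculated 49.1 vs reported 49.1 → residual 0.0 km
  HAWA: calculated 62.8 vs reported 50.7 → residual 12.1 km
  BRK: calculated 15.3 vs reported 15.3 → residual 0.0 km
HLID, LON, BRK are mutually consistent (residuals ≈ 0); HAWA is off by 12.1 km.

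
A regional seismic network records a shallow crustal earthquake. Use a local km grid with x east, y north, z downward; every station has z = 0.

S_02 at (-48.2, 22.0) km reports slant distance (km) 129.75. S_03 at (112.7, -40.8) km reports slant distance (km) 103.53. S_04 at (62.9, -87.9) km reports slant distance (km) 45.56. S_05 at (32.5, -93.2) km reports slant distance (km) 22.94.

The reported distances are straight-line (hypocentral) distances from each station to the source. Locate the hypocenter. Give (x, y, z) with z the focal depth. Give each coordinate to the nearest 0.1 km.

Each station gives a sphere (x−x_i)² + (y−y_i)² + z² = d_i² (stations at z=0).
Subtracting the S_02 sphere from S_03 and S_04: z² cancels, leaving linear equations in x and y:
321.8 x − 125.6 y = 17675.29
222.2 x − 219.8 y = 23634.93
Solving: x ≈ 21.401, y ≈ -85.894 km (keep extra digits for the depth step; rounded: 21.4, -85.9).
Then from the S_02 sphere: z² = 129.75² − (x + 48.2)² − (y − 22.0)² with x = 21.401, y = -85.894, so z ≈ 18.699 ≈ 18.7 km.
Check against S_05 (with the unrounded solution): distance 22.94 ≈ 22.94 km. ✓

(21.4, -85.9, 18.7)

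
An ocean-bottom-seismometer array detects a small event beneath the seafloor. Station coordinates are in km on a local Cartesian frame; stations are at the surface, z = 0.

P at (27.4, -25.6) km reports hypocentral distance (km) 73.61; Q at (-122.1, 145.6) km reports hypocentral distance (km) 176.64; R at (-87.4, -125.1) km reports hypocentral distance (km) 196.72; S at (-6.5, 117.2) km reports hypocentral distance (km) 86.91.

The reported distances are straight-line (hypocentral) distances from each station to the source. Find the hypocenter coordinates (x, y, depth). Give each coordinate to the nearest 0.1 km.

Each station gives a sphere (x−x_i)² + (y−y_i)² + z² = d_i² (stations at z=0).
Subtracting the P sphere from Q and R: z² cancels, leaving linear equations in x and y:
-299.0 x + 342.4 y = 8918.39
-229.6 x − 199.0 y = -11397.68
Solving: x ≈ 15.406, y ≈ 39.500 km (keep extra digits for the depth step; rounded: 15.4, 39.5).
Then from the P sphere: z² = 73.61² − (x − 27.4)² − (y + 25.6)² with x = 15.406, y = 39.500, so z ≈ 32.196 ≈ 32.2 km.
Check against S (with the unrounded solution): distance 86.91 ≈ 86.91 km. ✓

(15.4, 39.5, 32.2)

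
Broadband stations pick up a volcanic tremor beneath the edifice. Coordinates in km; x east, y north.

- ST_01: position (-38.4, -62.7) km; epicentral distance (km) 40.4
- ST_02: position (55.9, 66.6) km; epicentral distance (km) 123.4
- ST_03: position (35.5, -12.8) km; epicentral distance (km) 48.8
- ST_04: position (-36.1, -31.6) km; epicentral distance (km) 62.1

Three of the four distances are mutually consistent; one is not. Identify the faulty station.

ST_04

Solve using three stations at a time. Using ST_01, ST_02, ST_03 (subtract circle equations pairwise → linear system) gives (x, y) ≈ (-4.2, -41.2).
Distances from that point to each station vs reported:
  ST_01: calculated 40.4 vs reported 40.4 → residual 0.0 km
  ST_02: calculated 123.4 vs reported 123.4 → residual 0.0 km
  ST_03: calculated 48.8 vs reported 48.8 → residual 0.0 km
  ST_04: calculated 33.3 vs reported 62.1 → residual 28.8 km
ST_01, ST_02, ST_03 are mutually consistent (residuals ≈ 0); ST_04 is off by 28.8 km.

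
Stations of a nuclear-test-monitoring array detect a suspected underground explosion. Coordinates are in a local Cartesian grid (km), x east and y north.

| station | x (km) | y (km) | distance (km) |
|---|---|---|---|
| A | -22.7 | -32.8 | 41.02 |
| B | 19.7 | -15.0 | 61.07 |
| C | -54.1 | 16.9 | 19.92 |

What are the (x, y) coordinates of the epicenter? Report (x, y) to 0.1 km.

(-37.9, 5.3)

Circle about each station: (x + 22.7)² + (y + 32.8)² = 41.02²; (x − 19.7)² + (y + 15.0)² = 61.07²; (x + 54.1)² + (y − 16.9)² = 19.92².
Subtracting the A equation from the B and C equations removes the quadratic terms:
84.8 x + 35.6 y = -3024.94
-62.8 x + 99.4 y = 2907.12
Solving the 2×2 system: x ≈ -37.9, y ≈ 5.3 km.
Check against A (with the unrounded x, y): √((x + 22.7)²+(y + 32.8)²) = 41.02 ≈ 41.02 km. ✓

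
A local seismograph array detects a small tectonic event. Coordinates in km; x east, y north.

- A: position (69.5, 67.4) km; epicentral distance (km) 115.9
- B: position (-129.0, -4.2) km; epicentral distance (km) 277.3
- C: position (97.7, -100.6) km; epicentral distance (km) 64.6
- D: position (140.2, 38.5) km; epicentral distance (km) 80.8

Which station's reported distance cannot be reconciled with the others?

Solve using three stations at a time. Using A, C, D (subtract circle equations pairwise → linear system) gives (x, y) ≈ (116.2, -38.7).
Distances from that point to each station vs reported:
  A: calculated 115.9 vs reported 115.9 → residual 0.0 km
  B: calculated 247.6 vs reported 277.3 → residual 29.7 km
  C: calculated 64.6 vs reported 64.6 → residual 0.0 km
  D: calculated 80.8 vs reported 80.8 → residual 0.0 km
A, C, D are mutually consistent (residuals ≈ 0); B is off by 29.7 km.

B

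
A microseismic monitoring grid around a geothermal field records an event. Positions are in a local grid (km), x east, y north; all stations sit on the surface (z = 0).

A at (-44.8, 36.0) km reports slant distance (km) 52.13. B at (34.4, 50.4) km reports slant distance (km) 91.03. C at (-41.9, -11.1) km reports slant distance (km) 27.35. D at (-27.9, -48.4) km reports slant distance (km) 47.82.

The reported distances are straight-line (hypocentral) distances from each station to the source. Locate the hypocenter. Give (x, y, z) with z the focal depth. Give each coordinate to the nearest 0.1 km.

x ≈ -31.1 km, y ≈ -7.7 km, depth ≈ 24.9 km

Each station gives a sphere (x−x_i)² + (y−y_i)² + z² = d_i² (stations at z=0).
Subtracting the A sphere from B and C: z² cancels, leaving linear equations in x and y:
158.4 x + 28.8 y = -5148.44
5.8 x − 94.2 y = 545.29
Solving: x ≈ -31.102, y ≈ -7.704 km (keep extra digits for the depth step; rounded: -31.1, -7.7).
Then from the A sphere: z² = 52.13² − (x + 44.8)² − (y − 36.0)² with x = -31.102, y = -7.704, so z ≈ 24.897 ≈ 24.9 km.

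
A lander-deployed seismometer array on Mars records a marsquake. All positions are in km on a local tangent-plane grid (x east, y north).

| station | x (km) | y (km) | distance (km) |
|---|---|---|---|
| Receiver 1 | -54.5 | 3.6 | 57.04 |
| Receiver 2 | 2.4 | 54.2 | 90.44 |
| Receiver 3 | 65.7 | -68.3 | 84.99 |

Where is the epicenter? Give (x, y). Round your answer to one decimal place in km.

Circle about each station: (x + 54.5)² + (y − 3.6)² = 57.04²; (x − 2.4)² + (y − 54.2)² = 90.44²; (x − 65.7)² + (y + 68.3)² = 84.99².
Subtracting the Receiver 1 equation from the Receiver 2 and Receiver 3 equations removes the quadratic terms:
113.8 x + 101.2 y = -4965.64
240.4 x − 143.8 y = 2028.43
Solving the 2×2 system: x ≈ -12.5, y ≈ -35.0 km.

x ≈ -12.5 km, y ≈ -35.0 km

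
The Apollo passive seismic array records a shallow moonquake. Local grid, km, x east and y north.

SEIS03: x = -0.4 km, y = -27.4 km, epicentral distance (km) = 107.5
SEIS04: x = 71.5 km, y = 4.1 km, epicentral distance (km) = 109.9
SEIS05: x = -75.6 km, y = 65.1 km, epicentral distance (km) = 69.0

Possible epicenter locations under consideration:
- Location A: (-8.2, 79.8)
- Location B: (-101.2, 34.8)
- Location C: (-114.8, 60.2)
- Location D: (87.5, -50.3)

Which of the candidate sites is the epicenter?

For each candidate, compare |candidate − station| to the reported distance:
Location A: residuals SEIS03 0.0, SEIS04 0.0, SEIS05 0.0 → max 0.0 km
Location B: residuals SEIS03 10.9, SEIS04 65.5, SEIS05 29.3 → max 65.5 km
Location C: residuals SEIS03 36.6, SEIS04 84.7, SEIS05 29.5 → max 84.7 km
Location D: residuals SEIS03 16.7, SEIS04 53.2, SEIS05 130.8 → max 130.8 km
Only Location A has all residuals ≈ 0.

Location A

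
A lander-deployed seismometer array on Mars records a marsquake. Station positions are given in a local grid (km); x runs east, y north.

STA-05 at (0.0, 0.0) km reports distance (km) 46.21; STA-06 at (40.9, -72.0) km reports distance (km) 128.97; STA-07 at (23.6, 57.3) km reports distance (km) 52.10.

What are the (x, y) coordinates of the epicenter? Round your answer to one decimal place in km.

Circle about each station: x² + y² = 46.21²; (x − 40.9)² + (y + 72.0)² = 128.97²; (x − 23.6)² + (y − 57.3)² = 52.10².
Subtracting the STA-05 equation from the STA-06 and STA-07 equations removes the quadratic terms:
81.8 x − 144.0 y = -7641.09
47.2 x + 114.6 y = 3261.20
Solving the 2×2 system: x ≈ -25.1, y ≈ 38.8 km.
Check against STA-05 (with the unrounded x, y): √(x²+y²) = 46.22 ≈ 46.21 km. ✓

x ≈ -25.1 km, y ≈ 38.8 km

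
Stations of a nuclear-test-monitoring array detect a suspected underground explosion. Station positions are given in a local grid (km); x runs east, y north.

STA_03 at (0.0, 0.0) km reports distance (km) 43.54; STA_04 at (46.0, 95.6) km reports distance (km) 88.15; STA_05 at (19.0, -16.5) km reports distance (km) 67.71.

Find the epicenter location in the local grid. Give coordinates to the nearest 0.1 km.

Circle about each station: x² + y² = 43.54²; (x − 46.0)² + (y − 95.6)² = 88.15²; (x − 19.0)² + (y + 16.5)² = 67.71².
Subtracting the STA_03 equation from the STA_04 and STA_05 equations removes the quadratic terms:
92.0 x + 191.2 y = 5380.67
38.0 x − 33.0 y = -2055.66
Solving the 2×2 system: x ≈ -20.9, y ≈ 38.2 km.

x ≈ -20.9 km, y ≈ 38.2 km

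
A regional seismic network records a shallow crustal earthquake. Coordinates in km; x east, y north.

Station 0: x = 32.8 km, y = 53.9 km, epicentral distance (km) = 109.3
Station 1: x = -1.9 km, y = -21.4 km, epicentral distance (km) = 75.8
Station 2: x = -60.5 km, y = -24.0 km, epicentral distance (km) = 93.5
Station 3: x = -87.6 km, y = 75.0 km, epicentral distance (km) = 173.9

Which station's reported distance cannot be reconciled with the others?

Solve using three stations at a time. Using Station 0, Station 2, Station 3 (subtract circle equations pairwise → linear system) gives (x, y) ≈ (27.6, -55.3).
Distances from that point to each station vs reported:
  Station 0: calculated 109.3 vs reported 109.3 → residual 0.0 km
  Station 1: calculated 44.9 vs reported 75.8 → residual 30.9 km
  Station 2: calculated 93.5 vs reported 93.5 → residual 0.0 km
  Station 3: calculated 173.9 vs reported 173.9 → residual 0.0 km
Station 0, Station 2, Station 3 are mutually consistent (residuals ≈ 0); Station 1 is off by 30.9 km.

Station 1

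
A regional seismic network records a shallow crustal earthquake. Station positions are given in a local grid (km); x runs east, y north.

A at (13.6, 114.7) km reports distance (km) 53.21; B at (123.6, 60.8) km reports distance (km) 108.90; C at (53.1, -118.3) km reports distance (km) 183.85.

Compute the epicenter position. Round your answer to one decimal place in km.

Circle about each station: (x − 13.6)² + (y − 114.7)² = 53.21²; (x − 123.6)² + (y − 60.8)² = 108.90²; (x − 53.1)² + (y + 118.3)² = 183.85².
Subtracting pairs of circle equations eliminates x²+y² and gives linear equations (the radical axes):
220.0 x − 107.8 y = -3395.36
79.0 x − 466.0 y = -27496.07
Solving the 2×2 system: x ≈ 14.7, y ≈ 61.5 km.

(14.7, 61.5)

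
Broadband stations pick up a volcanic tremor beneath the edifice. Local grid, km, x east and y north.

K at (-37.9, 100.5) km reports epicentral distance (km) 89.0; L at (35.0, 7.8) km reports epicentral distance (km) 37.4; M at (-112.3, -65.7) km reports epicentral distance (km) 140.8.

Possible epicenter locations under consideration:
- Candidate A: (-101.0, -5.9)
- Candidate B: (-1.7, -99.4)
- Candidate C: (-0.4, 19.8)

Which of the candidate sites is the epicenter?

Candidate C

For each candidate, compare |candidate − station| to the reported distance:
Candidate A: residuals K 34.7, L 99.3, M 79.9 → max 99.3 km
Candidate B: residuals K 114.2, L 75.9, M 25.2 → max 114.2 km
Candidate C: residuals K 0.0, L 0.0, M 0.0 → max 0.0 km
Only Candidate C has all residuals ≈ 0.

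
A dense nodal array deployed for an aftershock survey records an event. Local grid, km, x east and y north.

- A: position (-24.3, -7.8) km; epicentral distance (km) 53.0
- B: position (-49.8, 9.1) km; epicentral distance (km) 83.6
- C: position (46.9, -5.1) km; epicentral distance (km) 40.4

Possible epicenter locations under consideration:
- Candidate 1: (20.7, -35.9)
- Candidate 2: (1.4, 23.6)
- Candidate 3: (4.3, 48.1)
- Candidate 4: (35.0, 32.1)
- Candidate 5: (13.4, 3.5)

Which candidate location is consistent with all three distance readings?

Candidate 1

For each candidate, compare |candidate − station| to the reported distance:
Candidate 1: residuals A 0.1, B 0.0, C 0.0 → max 0.1 km
Candidate 2: residuals A 12.4, B 30.4, C 13.4 → max 30.4 km
Candidate 3: residuals A 9.8, B 16.9, C 27.8 → max 27.8 km
Candidate 4: residuals A 18.5, B 4.3, C 1.3 → max 18.5 km
Candidate 5: residuals A 13.6, B 20.2, C 5.8 → max 20.2 km
Only Candidate 1 has all residuals ≈ 0.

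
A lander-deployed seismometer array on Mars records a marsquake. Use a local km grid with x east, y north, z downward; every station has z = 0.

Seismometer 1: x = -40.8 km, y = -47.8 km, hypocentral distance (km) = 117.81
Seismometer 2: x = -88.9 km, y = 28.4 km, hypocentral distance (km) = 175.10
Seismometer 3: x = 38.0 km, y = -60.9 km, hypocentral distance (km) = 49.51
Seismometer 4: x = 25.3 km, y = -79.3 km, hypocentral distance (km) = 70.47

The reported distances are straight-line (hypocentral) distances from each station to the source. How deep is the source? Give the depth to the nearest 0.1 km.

depth ≈ 15.2 km

Each station gives a sphere (x−x_i)² + (y−y_i)² + z² = d_i² (stations at z=0).
Subtracting the Seismometer 1 sphere from Seismometer 2 and Seismometer 3: z² cancels, leaving linear equations in x and y:
-96.2 x + 152.4 y = -12020.52
157.6 x − 26.2 y = 12631.29
Solving: x ≈ 74.895, y ≈ -31.599 km (keep extra digits for the depth step; rounded: 74.9, -31.6).
Then from the Seismometer 1 sphere: z² = 117.81² − (x + 40.8)² − (y + 47.8)² with x = 74.895, y = -31.599, so z ≈ 15.212 ≈ 15.2 km.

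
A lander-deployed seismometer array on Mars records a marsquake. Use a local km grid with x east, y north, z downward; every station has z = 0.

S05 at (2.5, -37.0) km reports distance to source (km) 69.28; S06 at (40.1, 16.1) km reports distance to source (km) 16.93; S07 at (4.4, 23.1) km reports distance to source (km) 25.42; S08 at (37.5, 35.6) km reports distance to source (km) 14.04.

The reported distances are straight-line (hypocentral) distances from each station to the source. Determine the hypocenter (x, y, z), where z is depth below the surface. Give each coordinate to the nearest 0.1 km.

(28.7, 26.8, 6.5)

Each station gives a sphere (x−x_i)² + (y−y_i)² + z² = d_i² (stations at z=0).
Subtracting the S05 sphere from S06 and S07: z² cancels, leaving linear equations in x and y:
75.2 x + 106.2 y = 5005.06
3.8 x + 120.2 y = 3331.26
Solving: x ≈ 28.699, y ≈ 26.807 km (keep extra digits for the depth step; rounded: 28.7, 26.8).
Then from the S05 sphere: z² = 69.28² − (x − 2.5)² − (y + 37.0)² with x = 28.699, y = 26.807, so z ≈ 6.481 ≈ 6.5 km.
Check against S08 (with the unrounded solution): distance 14.03 ≈ 14.04 km. ✓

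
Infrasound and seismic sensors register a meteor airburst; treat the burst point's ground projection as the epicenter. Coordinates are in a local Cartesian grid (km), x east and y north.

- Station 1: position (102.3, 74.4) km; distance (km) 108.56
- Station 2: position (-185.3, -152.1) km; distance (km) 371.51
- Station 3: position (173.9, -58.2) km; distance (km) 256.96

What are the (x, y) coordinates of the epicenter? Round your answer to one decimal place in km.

Circle about each station: (x − 102.3)² + (y − 74.4)² = 108.56²; (x + 185.3)² + (y + 152.1)² = 371.51²; (x − 173.9)² + (y + 58.2)² = 256.96².
Subtracting the Station 1 equation from the Station 2 and Station 3 equations removes the quadratic terms:
-575.2 x − 453.0 y = -84764.56
143.2 x − 265.2 y = -36615.37
Solving the 2×2 system: x ≈ 27.1, y ≈ 152.7 km.

27.1 km east, 152.7 km north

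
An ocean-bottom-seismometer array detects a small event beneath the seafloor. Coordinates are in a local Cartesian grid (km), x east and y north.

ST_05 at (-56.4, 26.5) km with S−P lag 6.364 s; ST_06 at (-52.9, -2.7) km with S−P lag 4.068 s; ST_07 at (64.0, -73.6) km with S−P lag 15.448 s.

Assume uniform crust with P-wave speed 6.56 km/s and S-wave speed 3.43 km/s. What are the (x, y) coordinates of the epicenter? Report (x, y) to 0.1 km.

Distance from S−P lag: d = Δt · v_P v_S / (v_P − v_S) = Δt · (6.56·3.43)/(6.56−3.43) ≈ 7.1888·Δt.
So d_ST_05 = 45.75, d_ST_06 = 29.24, d_ST_07 = 111.05 km.
Circle about each station: (x + 56.4)² + (y − 26.5)² = 45.75²; (x + 52.9)² + (y + 2.7)² = 29.24²; (x − 64.0)² + (y + 73.6)² = 111.05².
Subtracting pairs of circle equations eliminates x²+y² and gives linear equations (the radical axes):
7.0 x − 58.4 y = 160.57
240.8 x − 200.2 y = -4609.29
Solving the 2×2 system: x ≈ -23.8, y ≈ -5.6 km.

-23.8 km east, -5.6 km north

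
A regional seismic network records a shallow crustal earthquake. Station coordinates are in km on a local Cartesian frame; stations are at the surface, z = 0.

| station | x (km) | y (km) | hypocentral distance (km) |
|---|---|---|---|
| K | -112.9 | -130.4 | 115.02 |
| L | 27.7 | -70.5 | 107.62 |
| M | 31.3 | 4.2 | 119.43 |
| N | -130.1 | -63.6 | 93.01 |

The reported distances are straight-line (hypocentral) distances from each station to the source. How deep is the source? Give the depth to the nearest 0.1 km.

Each station gives a sphere (x−x_i)² + (y−y_i)² + z² = d_i² (stations at z=0).
Subtracting the K sphere from L and M: z² cancels, leaving linear equations in x and y:
281.2 x + 119.8 y = -22365.49
288.4 x + 269.2 y = -29787.16
Solving: x ≈ -59.596, y ≈ -46.804 km (keep extra digits for the depth step; rounded: -59.6, -46.8).
Then from the K sphere: z² = 115.02² − (x + 112.9)² − (y + 130.4)² with x = -59.596, y = -46.804, so z ≈ 58.309 ≈ 58.3 km.

z ≈ 58.3 km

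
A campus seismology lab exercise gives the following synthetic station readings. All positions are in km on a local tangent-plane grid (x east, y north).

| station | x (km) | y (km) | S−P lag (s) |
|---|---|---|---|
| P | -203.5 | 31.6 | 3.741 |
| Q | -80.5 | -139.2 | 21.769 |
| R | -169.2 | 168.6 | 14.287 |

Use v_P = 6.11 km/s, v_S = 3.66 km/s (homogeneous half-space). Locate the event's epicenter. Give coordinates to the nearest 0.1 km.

Distance from S−P lag: d = Δt · v_P v_S / (v_P − v_S) = Δt · (6.11·3.66)/(6.11−3.66) ≈ 9.1276·Δt.
So d_P = 34.15, d_Q = 198.70, d_R = 130.41 km.
Circle about each station: (x + 203.5)² + (y − 31.6)² = 34.15²; (x + 80.5)² + (y + 139.2)² = 198.70²; (x + 169.2)² + (y − 168.6)² = 130.41².
Subtracting the P equation from the Q and R equations removes the quadratic terms:
246.0 x − 341.6 y = -54869.39
68.6 x + 274.0 y = -1196.76
Solving the 2×2 system: x ≈ -170.0, y ≈ 38.2 km.

x ≈ -170.0 km, y ≈ 38.2 km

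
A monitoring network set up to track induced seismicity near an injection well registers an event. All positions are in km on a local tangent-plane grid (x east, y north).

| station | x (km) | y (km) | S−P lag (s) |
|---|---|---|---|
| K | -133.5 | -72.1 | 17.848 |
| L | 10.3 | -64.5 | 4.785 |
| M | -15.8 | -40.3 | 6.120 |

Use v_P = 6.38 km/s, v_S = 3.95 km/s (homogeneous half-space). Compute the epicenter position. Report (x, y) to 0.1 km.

x ≈ 47.0 km, y ≈ -31.1 km

Distance from S−P lag: d = Δt · v_P v_S / (v_P − v_S) = Δt · (6.38·3.95)/(6.38−3.95) ≈ 10.3708·Δt.
So d_K = 185.10, d_L = 49.62, d_M = 63.47 km.
Circle about each station: (x + 133.5)² + (y + 72.1)² = 185.10²; (x − 10.3)² + (y + 64.5)² = 49.62²; (x + 15.8)² + (y + 40.3)² = 63.47².
Subtracting pairs of circle equations eliminates x²+y² and gives linear equations (the radical axes):
287.6 x + 15.2 y = 13045.55
235.4 x + 63.6 y = 9086.64
Solving the 2×2 system: x ≈ 47.0, y ≈ -31.1 km.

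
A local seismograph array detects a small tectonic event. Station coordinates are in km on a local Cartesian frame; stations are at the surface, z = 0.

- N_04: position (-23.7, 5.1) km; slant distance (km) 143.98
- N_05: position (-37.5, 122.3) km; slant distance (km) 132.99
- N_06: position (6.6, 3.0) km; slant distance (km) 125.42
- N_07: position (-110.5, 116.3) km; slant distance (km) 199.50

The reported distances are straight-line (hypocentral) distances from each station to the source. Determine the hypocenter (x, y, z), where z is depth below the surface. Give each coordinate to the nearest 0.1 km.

x ≈ 79.9 km, y ≈ 89.7 km, depth ≈ 53.3 km

Each station gives a sphere (x−x_i)² + (y−y_i)² + z² = d_i² (stations at z=0).
Subtracting the N_04 sphere from N_05 and N_06: z² cancels, leaving linear equations in x and y:
-27.6 x + 234.4 y = 18819.74
60.6 x − 4.2 y = 4464.92
Solving: x ≈ 79.895, y ≈ 89.696 km (keep extra digits for the depth step; rounded: 79.9, 89.7).
Then from the N_04 sphere: z² = 143.98² − (x + 23.7)² − (y − 5.1)² with x = 79.895, y = 89.696, so z ≈ 53.309 ≈ 53.3 km.
Check against N_07 (with the unrounded solution): distance 199.50 ≈ 199.50 km. ✓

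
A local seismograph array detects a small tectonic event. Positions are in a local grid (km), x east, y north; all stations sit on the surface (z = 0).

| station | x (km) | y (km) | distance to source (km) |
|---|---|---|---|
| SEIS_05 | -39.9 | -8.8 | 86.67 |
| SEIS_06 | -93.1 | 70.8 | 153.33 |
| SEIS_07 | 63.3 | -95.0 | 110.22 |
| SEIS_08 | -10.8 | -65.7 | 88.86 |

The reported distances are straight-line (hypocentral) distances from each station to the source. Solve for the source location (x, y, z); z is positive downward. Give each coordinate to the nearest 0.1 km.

(26.4, -7.4, 55.8)

Each station gives a sphere (x−x_i)² + (y−y_i)² + z² = d_i² (stations at z=0).
Subtracting the SEIS_05 sphere from SEIS_06 and SEIS_07: z² cancels, leaving linear equations in x and y:
-106.4 x + 159.2 y = -3987.60
206.4 x − 172.4 y = 6725.68
Solving: x ≈ 26.404, y ≈ -7.401 km (keep extra digits for the depth step; rounded: 26.4, -7.4).
Then from the SEIS_05 sphere: z² = 86.67² − (x + 39.9)² − (y + 8.8)² with x = 26.404, y = -7.401, so z ≈ 55.799 ≈ 55.8 km.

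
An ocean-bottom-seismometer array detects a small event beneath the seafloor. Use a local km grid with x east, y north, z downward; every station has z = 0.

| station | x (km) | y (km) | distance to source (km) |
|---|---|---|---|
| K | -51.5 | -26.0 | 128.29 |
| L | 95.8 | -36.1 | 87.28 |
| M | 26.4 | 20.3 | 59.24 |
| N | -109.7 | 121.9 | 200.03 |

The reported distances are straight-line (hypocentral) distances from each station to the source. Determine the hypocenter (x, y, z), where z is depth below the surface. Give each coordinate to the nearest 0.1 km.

x ≈ 55.8 km, y ≈ 22.0 km, depth ≈ 51.4 km

Each station gives a sphere (x−x_i)² + (y−y_i)² + z² = d_i² (stations at z=0).
Subtracting the K sphere from L and M: z² cancels, leaving linear equations in x and y:
294.6 x − 20.2 y = 15993.13
155.8 x + 92.6 y = 10729.75
Solving: x ≈ 55.796, y ≈ 21.995 km (keep extra digits for the depth step; rounded: 55.8, 22.0).
Then from the K sphere: z² = 128.29² − (x + 51.5)² − (y + 26.0)² with x = 55.796, y = 21.995, so z ≈ 51.404 ≈ 51.4 km.
Check against N (with the unrounded solution): distance 200.03 ≈ 200.03 km. ✓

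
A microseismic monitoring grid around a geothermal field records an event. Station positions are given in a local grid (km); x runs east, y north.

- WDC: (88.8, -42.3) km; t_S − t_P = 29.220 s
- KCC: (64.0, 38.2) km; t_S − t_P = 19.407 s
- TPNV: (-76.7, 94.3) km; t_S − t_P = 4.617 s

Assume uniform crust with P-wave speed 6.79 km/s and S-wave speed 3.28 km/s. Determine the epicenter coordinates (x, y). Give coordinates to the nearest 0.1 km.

Distance from S−P lag: d = Δt · v_P v_S / (v_P − v_S) = Δt · (6.79·3.28)/(6.79−3.28) ≈ 6.3451·Δt.
So d_WDC = 185.40, d_KCC = 123.14, d_TPNV = 29.30 km.
Circle about each station: (x − 88.8)² + (y + 42.3)² = 185.40²; (x − 64.0)² + (y − 38.2)² = 123.14²; (x + 76.7)² + (y − 94.3)² = 29.30².
Subtracting the WDC equation from the KCC and TPNV equations removes the quadratic terms:
-49.6 x + 161.0 y = 15090.21
-331.0 x + 273.2 y = 38615.32
Solving the 2×2 system: x ≈ -52.7, y ≈ 77.5 km.

x ≈ -52.7 km, y ≈ 77.5 km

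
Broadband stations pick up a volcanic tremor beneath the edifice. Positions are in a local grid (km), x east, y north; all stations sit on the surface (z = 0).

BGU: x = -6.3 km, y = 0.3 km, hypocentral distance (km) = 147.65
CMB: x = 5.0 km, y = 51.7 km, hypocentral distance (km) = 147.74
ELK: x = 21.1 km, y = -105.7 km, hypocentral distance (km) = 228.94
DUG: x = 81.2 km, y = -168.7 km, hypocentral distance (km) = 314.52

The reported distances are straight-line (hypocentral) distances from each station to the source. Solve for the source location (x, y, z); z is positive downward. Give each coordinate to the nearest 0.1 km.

(-134.2, 55.1, 49.4)

Each station gives a sphere (x−x_i)² + (y−y_i)² + z² = d_i² (stations at z=0).
Subtracting the BGU sphere from CMB and ELK: z² cancels, leaving linear equations in x and y:
22.6 x + 102.8 y = 2631.52
54.8 x − 212.0 y = -19035.08
Solving: x ≈ -134.194, y ≈ 55.100 km (keep extra digits for the depth step; rounded: -134.2, 55.1).
Then from the BGU sphere: z² = 147.65² − (x + 6.3)² − (y − 0.3)² with x = -134.194, y = 55.100, so z ≈ 49.403 ≈ 49.4 km.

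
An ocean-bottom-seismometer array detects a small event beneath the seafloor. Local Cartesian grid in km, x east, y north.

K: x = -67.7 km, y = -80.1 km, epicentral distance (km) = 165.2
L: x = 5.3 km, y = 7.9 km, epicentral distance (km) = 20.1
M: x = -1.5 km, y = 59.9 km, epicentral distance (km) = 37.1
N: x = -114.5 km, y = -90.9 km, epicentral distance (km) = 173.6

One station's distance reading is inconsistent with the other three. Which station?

Solve using three stations at a time. Using L, M, N (subtract circle equations pairwise → linear system) gives (x, y) ≈ (13.7, 26.1).
Distances from that point to each station vs reported:
  K: calculated 133.8 vs reported 165.2 → residual 31.4 km
  L: calculated 20.1 vs reported 20.1 → residual 0.0 km
  M: calculated 37.1 vs reported 37.1 → residual 0.0 km
  N: calculated 173.6 vs reported 173.6 → residual 0.0 km
L, M, N are mutually consistent (residuals ≈ 0); K is off by 31.4 km.

K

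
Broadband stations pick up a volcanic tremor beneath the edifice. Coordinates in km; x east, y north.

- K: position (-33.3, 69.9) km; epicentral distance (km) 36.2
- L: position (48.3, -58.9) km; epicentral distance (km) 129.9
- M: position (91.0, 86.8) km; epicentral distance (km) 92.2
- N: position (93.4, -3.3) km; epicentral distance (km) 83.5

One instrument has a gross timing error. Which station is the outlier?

Solve using three stations at a time. Using K, L, M (subtract circle equations pairwise → linear system) gives (x, y) ≈ (2.1, 62.5).
Distances from that point to each station vs reported:
  K: calculated 36.2 vs reported 36.2 → residual 0.0 km
  L: calculated 129.9 vs reported 129.9 → residual 0.0 km
  M: calculated 92.2 vs reported 92.2 → residual 0.0 km
  N: calculated 112.5 vs reported 83.5 → residual 29.0 km
K, L, M are mutually consistent (residuals ≈ 0); N is off by 29.0 km.

N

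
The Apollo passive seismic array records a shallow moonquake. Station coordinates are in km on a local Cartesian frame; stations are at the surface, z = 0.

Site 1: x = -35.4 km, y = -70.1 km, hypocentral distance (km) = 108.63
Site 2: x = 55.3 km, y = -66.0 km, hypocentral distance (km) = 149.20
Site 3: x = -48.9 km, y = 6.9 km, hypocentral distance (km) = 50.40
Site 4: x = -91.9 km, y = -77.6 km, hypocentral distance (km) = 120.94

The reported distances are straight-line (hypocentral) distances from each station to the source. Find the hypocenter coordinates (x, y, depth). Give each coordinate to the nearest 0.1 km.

Each station gives a sphere (x−x_i)² + (y−y_i)² + z² = d_i² (stations at z=0).
Subtracting the Site 1 sphere from Site 2 and Site 3: z² cancels, leaving linear equations in x and y:
181.4 x + 8.2 y = -9213.24
-27.0 x + 154.0 y = 5531.97
Solving: x ≈ -52.001, y ≈ 26.805 km (keep extra digits for the depth step; rounded: -52.0, 26.8).
Then from the Site 1 sphere: z² = 108.63² − (x + 35.4)² − (y + 70.1)² with x = -52.001, y = 26.805, so z ≈ 46.199 ≈ 46.2 km.
Check against Site 4 (with the unrounded solution): distance 120.94 ≈ 120.94 km. ✓

x ≈ -52.0 km, y ≈ 26.8 km, depth ≈ 46.2 km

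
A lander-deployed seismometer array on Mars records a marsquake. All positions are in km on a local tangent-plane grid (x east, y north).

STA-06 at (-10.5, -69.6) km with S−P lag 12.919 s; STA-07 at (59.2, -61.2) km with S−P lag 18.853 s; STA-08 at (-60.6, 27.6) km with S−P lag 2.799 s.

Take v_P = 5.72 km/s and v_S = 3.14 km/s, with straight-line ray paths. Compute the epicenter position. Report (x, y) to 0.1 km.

x ≈ -50.4 km, y ≈ 11.0 km

Distance from S−P lag: d = Δt · v_P v_S / (v_P − v_S) = Δt · (5.72·3.14)/(5.72−3.14) ≈ 6.9616·Δt.
So d_STA-06 = 89.94, d_STA-07 = 131.25, d_STA-08 = 19.49 km.
Circle about each station: (x + 10.5)² + (y + 69.6)² = 89.94²; (x − 59.2)² + (y + 61.2)² = 131.25²; (x + 60.6)² + (y − 27.6)² = 19.49².
Subtracting pairs of circle equations eliminates x²+y² and gives linear equations (the radical axes):
139.4 x + 16.8 y = -6841.69
-100.2 x + 194.4 y = 7189.05
Solving the 2×2 system: x ≈ -50.4, y ≈ 11.0 km.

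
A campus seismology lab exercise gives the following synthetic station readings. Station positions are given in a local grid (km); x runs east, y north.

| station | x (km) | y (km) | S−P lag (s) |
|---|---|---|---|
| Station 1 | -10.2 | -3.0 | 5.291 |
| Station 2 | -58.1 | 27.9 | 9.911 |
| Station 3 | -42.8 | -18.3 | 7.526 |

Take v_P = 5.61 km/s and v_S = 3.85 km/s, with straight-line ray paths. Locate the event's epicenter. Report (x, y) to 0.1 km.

x ≈ 48.8 km, y ≈ -30.1 km

Distance from S−P lag: d = Δt · v_P v_S / (v_P − v_S) = Δt · (5.61·3.85)/(5.61−3.85) ≈ 12.2719·Δt.
So d_Station 1 = 64.93, d_Station 2 = 121.63, d_Station 3 = 92.36 km.
Circle about each station: (x + 10.2)² + (y + 3.0)² = 64.93²; (x + 58.1)² + (y − 27.9)² = 121.63²; (x + 42.8)² + (y + 18.3)² = 92.36².
Subtracting pairs of circle equations eliminates x²+y² and gives linear equations (the radical axes):
-95.8 x + 61.8 y = -6536.97
-65.2 x − 30.6 y = -2260.77
Solving the 2×2 system: x ≈ 48.8, y ≈ -30.1 km.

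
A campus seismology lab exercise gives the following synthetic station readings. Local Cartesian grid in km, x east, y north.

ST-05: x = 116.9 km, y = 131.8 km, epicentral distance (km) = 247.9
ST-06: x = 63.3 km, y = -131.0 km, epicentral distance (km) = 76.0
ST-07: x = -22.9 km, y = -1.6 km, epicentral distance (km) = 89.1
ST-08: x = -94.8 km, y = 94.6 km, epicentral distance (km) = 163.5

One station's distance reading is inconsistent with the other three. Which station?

Solve using three stations at a time. Using ST-05, ST-06, ST-07 (subtract circle equations pairwise → linear system) gives (x, y) ≈ (1.1, -87.4).
Distances from that point to each station vs reported:
  ST-05: calculated 247.9 vs reported 247.9 → residual 0.0 km
  ST-06: calculated 76.0 vs reported 76.0 → residual 0.0 km
  ST-07: calculated 89.1 vs reported 89.1 → residual 0.0 km
  ST-08: calculated 205.7 vs reported 163.5 → residual 42.2 km
ST-05, ST-06, ST-07 are mutually consistent (residuals ≈ 0); ST-08 is off by 42.2 km.

ST-08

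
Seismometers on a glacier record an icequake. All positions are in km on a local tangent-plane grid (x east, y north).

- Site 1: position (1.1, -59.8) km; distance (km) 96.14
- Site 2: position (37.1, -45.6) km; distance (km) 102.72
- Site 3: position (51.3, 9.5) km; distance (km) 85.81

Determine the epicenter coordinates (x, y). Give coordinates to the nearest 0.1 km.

x ≈ -31.9 km, y ≈ 30.5 km

Circle about each station: (x − 1.1)² + (y + 59.8)² = 96.14²; (x − 37.1)² + (y + 45.6)² = 102.72²; (x − 51.3)² + (y − 9.5)² = 85.81².
Subtracting pairs of circle equations eliminates x²+y² and gives linear equations (the radical axes):
72.0 x + 28.4 y = -1429.98
100.4 x + 138.6 y = 1024.23
Solving the 2×2 system: x ≈ -31.9, y ≈ 30.5 km.
Check against Site 1 (with the unrounded x, y): √((x − 1.1)²+(y + 59.8)²) = 96.13 ≈ 96.14 km. ✓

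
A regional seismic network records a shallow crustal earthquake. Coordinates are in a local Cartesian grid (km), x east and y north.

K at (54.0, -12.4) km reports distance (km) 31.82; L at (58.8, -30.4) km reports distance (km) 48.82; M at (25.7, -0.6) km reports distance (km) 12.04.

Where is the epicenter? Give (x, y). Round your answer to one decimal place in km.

(31.4, 10.0)

Circle about each station: (x − 54.0)² + (y + 12.4)² = 31.82²; (x − 58.8)² + (y + 30.4)² = 48.82²; (x − 25.7)² + (y + 0.6)² = 12.04².
Subtracting the K equation from the L and M equations removes the quadratic terms:
9.6 x − 36.0 y = -59.04
-56.6 x + 23.6 y = -1541.36
Solving the 2×2 system: x ≈ 31.4, y ≈ 10.0 km.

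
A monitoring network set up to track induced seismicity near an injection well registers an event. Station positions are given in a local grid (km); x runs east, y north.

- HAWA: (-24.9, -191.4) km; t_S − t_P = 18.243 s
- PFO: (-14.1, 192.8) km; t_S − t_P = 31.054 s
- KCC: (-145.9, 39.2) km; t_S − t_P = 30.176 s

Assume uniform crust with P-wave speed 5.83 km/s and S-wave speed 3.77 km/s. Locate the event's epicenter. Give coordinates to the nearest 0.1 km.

Distance from S−P lag: d = Δt · v_P v_S / (v_P − v_S) = Δt · (5.83·3.77)/(5.83−3.77) ≈ 10.6695·Δt.
So d_HAWA = 194.64, d_PFO = 331.33, d_KCC = 321.96 km.
Circle about each station: (x + 24.9)² + (y + 191.4)² = 194.64²; (x + 14.1)² + (y − 192.8)² = 331.33²; (x + 145.9)² + (y − 39.2)² = 321.96².
Subtracting the HAWA equation from the PFO and KCC equations removes the quadratic terms:
21.6 x + 768.4 y = -71778.16
-242.0 x + 461.2 y = -80204.03
Solving the 2×2 system: x ≈ 145.6, y ≈ -97.5 km.

145.6 km east, -97.5 km north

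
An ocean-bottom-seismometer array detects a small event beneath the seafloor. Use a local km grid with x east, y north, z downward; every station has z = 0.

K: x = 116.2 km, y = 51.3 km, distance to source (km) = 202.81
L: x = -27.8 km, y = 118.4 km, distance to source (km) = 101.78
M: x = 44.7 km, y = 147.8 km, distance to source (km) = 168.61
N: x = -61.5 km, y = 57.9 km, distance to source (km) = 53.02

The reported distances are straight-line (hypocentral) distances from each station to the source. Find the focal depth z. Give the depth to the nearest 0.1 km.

47.9 km

Each station gives a sphere (x−x_i)² + (y−y_i)² + z² = d_i² (stations at z=0).
Subtracting the K sphere from L and M: z² cancels, leaving linear equations in x and y:
-288.0 x + 134.2 y = 29430.00
-143.0 x + 193.0 y = 20411.36
Solving: x ≈ -80.805, y ≈ 45.887 km (keep extra digits for the depth step; rounded: -80.8, 45.9).
Then from the K sphere: z² = 202.81² − (x − 116.2)² − (y − 51.3)² with x = -80.805, y = 45.887, so z ≈ 47.871 ≈ 47.9 km.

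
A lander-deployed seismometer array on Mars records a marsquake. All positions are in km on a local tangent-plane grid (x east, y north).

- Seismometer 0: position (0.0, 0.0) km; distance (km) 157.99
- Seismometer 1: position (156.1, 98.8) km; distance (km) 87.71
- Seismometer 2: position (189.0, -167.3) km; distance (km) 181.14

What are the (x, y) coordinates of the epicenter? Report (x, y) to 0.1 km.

Circle about each station: x² + y² = 157.99²; (x − 156.1)² + (y − 98.8)² = 87.71²; (x − 189.0)² + (y + 167.3)² = 181.14².
Subtracting the Seismometer 0 equation from the Seismometer 1 and Seismometer 2 equations removes the quadratic terms:
312.2 x + 197.6 y = 51396.45
378.0 x − 334.6 y = 55859.43
Solving the 2×2 system: x ≈ 157.6, y ≈ 11.1 km.

157.6 km east, 11.1 km north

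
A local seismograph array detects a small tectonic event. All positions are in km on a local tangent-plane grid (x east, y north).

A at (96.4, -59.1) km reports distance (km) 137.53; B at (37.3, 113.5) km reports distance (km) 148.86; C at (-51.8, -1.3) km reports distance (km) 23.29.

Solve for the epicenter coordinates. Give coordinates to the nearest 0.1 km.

x ≈ -34.5 km, y ≈ -16.9 km

Circle about each station: (x − 96.4)² + (y + 59.1)² = 137.53²; (x − 37.3)² + (y − 113.5)² = 148.86²; (x + 51.8)² + (y + 1.3)² = 23.29².
Subtracting pairs of circle equations eliminates x²+y² and gives linear equations (the radical axes):
-118.2 x + 345.2 y = -1757.03
-296.4 x + 115.6 y = 8271.24
Solving the 2×2 system: x ≈ -34.5, y ≈ -16.9 km.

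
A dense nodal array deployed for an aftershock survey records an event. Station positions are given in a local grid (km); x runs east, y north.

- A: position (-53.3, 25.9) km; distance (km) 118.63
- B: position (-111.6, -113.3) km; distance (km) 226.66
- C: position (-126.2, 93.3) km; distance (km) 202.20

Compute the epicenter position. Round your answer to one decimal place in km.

(65.3, 28.4)

Circle about each station: (x + 53.3)² + (y − 25.9)² = 118.63²; (x + 111.6)² + (y + 113.3)² = 226.66²; (x + 126.2)² + (y − 93.3)² = 202.20².
Subtracting pairs of circle equations eliminates x²+y² and gives linear equations (the radical axes):
-116.6 x − 278.4 y = -15521.93
-145.8 x + 134.8 y = -5692.13
Solving the 2×2 system: x ≈ 65.3, y ≈ 28.4 km.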